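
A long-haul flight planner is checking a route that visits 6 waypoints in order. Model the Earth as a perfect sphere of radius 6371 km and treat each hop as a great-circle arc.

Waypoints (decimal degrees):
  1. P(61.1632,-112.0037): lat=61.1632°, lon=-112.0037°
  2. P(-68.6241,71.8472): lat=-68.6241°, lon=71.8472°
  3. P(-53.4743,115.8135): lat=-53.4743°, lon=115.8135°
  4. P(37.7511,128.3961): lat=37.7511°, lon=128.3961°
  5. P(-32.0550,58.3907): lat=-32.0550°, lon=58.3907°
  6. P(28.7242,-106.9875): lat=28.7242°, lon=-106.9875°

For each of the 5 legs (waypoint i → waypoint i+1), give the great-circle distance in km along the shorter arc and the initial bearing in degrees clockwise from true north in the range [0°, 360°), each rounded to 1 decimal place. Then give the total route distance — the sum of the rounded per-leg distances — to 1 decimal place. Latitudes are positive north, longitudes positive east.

Leg 1: φ1=1.0674992, φ2=-1.1977165, Δφ=-2.2652157, Δλ=3.2088035 rad; a=sin²(Δφ/2)+cosφ1·cosφ2·sin²(Δλ/2)=0.9955683948; c=2·atan2(√a, √(1-a))=3.008353514; dist=6371·c=19166.220 ≈ 19166.2 km; running total=19166.2 km
Leg 1 bearing: y=sinΔλ·cosφ2=-0.02447893, x=cosφ1·sinφ2-sinφ1·cosφ2·cosΔλ=-0.13057047; θ=atan2(y, x)=-169.3816° <0 so +360° → 190.6184° ≈ 190.6°
Leg 2: φ1=-1.1977165, φ2=-0.9333026, Δφ=0.2644139, Δλ=0.7673567 rad; a=sin²(Δφ/2)+cosφ1·cosφ2·sin²(Δλ/2)=0.0477753491; c=2·atan2(√a, √(1-a))=0.440709335; dist=6371·c=2807.759 ≈ 2807.8 km; running total=21974.0 km
Leg 2 bearing: y=sinΔλ·cosφ2=0.41319717, x=cosφ1·sinφ2-sinφ1·cosφ2·cosΔλ=0.10601680; θ=atan2(y, x)=75.6097° ≈ 75.6°
Leg 3: φ1=-0.9333026, φ2=0.6588810, Δφ=1.5921836, Δλ=0.2196078 rad; a=sin²(Δφ/2)+cosφ1·cosφ2·sin²(Δλ/2)=0.5163440044; c=2·atan2(√a, √(1-a))=1.603490160; dist=6371·c=10215.836 ≈ 10215.8 km; running total=32189.8 km
Leg 3 bearing: y=sinΔλ·cosφ2=0.17224668, x=cosφ1·sinφ2-sinφ1·cosφ2·cosΔλ=0.98451134; θ=atan2(y, x)=9.9238° ≈ 9.9°
Leg 4: φ1=0.6588810, φ2=-0.5594653, Δφ=-1.2183463, Δλ=-1.2218247 rad; a=sin²(Δφ/2)+cosφ1·cosφ2·sin²(Δλ/2)=0.5478966558; c=2·atan2(√a, √(1-a))=1.666736752; dist=6371·c=10618.780 ≈ 10618.8 km; running total=42808.6 km
Leg 4 bearing: y=sinΔλ·cosφ2=-0.79645348, x=cosφ1·sinφ2-sinφ1·cosφ2·cosΔλ=-0.59706406; θ=atan2(y, x)=-126.8572° <0 so +360° → 233.1428° ≈ 233.1°
Leg 5: φ1=-0.5594653, φ2=0.5013319, Δφ=1.0607972, Δλ=-2.8863941 rad; a=sin²(Δφ/2)+cosφ1·cosφ2·sin²(Δλ/2)=0.9871197200; c=2·atan2(√a, √(1-a))=2.914119899; dist=6371·c=18565.858 ≈ 18565.9 km; running total=61374.5 km
Leg 5 bearing: y=sinΔλ·cosφ2=-0.22137339, x=cosφ1·sinφ2-sinφ1·cosφ2·cosΔλ=-0.04302713; θ=atan2(y, x)=-100.9991° <0 so +360° → 259.0009° ≈ 259.0°

Leg 1: dist=19166.2 km, bearing=190.6°
Leg 2: dist=2807.8 km, bearing=75.6°
Leg 3: dist=10215.8 km, bearing=9.9°
Leg 4: dist=10618.8 km, bearing=233.1°
Leg 5: dist=18565.9 km, bearing=259.0°
Total: 61374.5 km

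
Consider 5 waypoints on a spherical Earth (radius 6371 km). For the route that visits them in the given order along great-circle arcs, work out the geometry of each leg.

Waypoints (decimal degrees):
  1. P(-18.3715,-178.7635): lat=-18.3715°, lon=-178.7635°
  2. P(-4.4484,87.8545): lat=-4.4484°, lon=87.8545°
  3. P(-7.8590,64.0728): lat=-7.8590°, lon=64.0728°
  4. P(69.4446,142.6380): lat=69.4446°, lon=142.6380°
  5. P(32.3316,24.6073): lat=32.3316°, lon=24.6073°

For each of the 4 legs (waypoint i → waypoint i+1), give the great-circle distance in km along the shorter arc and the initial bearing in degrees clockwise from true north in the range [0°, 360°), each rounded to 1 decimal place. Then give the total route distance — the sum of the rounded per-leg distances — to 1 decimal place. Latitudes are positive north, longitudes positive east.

Leg 1: φ1=-0.3206432, φ2=-0.0776392, Δφ=0.2430039, Δλ=4.6533619 rad; a=sin²(Δφ/2)+cosφ1·cosφ2·sin²(Δλ/2)=0.5156859492; c=2·atan2(√a, √(1-a))=1.602173374; dist=6371·c=10207.447 ≈ 10207.4 km; running total=10207.4 km
Leg 1 bearing: y=sinΔλ·cosφ2=-0.99525125, x=cosφ1·sinφ2-sinφ1·cosφ2·cosΔλ=-0.09214533; θ=atan2(y, x)=-95.2896° <0 so +360° → 264.7104° ≈ 264.7°
Leg 2: φ1=-0.0776392, φ2=-0.1371654, Δφ=-0.0595262, Δλ=-0.4150690 rad; a=sin²(Δφ/2)+cosφ1·cosφ2·sin²(Δλ/2)=0.0428158689; c=2·atan2(√a, √(1-a))=0.416851461; dist=6371·c=2655.761 ≈ 2655.8 km; running total=12863.2 km
Leg 2 bearing: y=sinΔλ·cosφ2=-0.39946551, x=cosφ1·sinφ2-sinφ1·cosφ2·cosΔλ=-0.06601504; θ=atan2(y, x)=-99.3838° <0 so +360° → 260.6162° ≈ 260.6°
Leg 3: φ1=-0.1371654, φ2=1.2120369, Δφ=1.3492023, Δλ=1.3712214 rad; a=sin²(Δφ/2)+cosφ1·cosφ2·sin²(Δλ/2)=0.5295374514; c=2·atan2(√a, √(1-a))=1.629905644; dist=6371·c=10384.129 ≈ 10384.1 km; running total=23247.3 km
Leg 3 bearing: y=sinΔλ·cosφ2=0.34414364, x=cosφ1·sinφ2-sinφ1·cosφ2·cosΔλ=0.93705673; θ=atan2(y, x)=20.1663° ≈ 20.2°
Leg 4: φ1=1.2120369, φ2=0.5642929, Δφ=-0.6477440, Δλ=-2.0600243 rad; a=sin²(Δφ/2)+cosφ1·cosφ2·sin²(Δλ/2)=0.3193271842; c=2·atan2(√a, √(1-a))=1.201085694; dist=6371·c=7652.117 ≈ 7652.1 km; running total=30899.4 km
Leg 4 bearing: y=sinΔλ·cosφ2=-0.74584892, x=cosφ1·sinφ2-sinφ1·cosφ2·cosΔλ=0.55958800; θ=atan2(y, x)=-53.1202° <0 so +360° → 306.8798° ≈ 306.9°

Leg 1: dist=10207.4 km, bearing=264.7°
Leg 2: dist=2655.8 km, bearing=260.6°
Leg 3: dist=10384.1 km, bearing=20.2°
Leg 4: dist=7652.1 km, bearing=306.9°
Total: 30899.4 km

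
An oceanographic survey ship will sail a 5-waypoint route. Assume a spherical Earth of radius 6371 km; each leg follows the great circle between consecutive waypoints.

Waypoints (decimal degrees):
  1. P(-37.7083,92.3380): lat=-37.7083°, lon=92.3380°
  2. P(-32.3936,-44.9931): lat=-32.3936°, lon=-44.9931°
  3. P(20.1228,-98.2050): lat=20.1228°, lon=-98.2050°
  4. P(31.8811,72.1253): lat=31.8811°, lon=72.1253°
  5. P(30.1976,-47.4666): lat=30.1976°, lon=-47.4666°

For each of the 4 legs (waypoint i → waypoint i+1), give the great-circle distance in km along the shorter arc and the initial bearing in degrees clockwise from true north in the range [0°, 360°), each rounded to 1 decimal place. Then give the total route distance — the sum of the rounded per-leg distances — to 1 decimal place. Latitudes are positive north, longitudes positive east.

Leg 1: dist=11054.0 km, bearing=215.5°
Leg 2: dist=8129.8 km, bearing=308.2°
Leg 3: dist=14141.4 km, bearing=10.3°
Leg 4: dist=10625.0 km, bearing=311.0°
Total: 43950.2 km

Leg 1: φ1=-0.6581340, φ2=-0.5653750, Δφ=0.0927590, Δλ=-2.3968799 rad; a=sin²(Δφ/2)+cosφ1·cosφ2·sin²(Δλ/2)=0.5817553046; c=2·atan2(√a, √(1-a))=1.735044439; dist=6371·c=11053.968 ≈ 11054.0 km; running total=11054.0 km
Leg 1 bearing: y=sinΔλ·cosφ2=-0.57229281, x=cosφ1·sinφ2-sinφ1·cosφ2·cosΔλ=-0.80358274; θ=atan2(y, x)=-144.5424° <0 so +360° → 215.4576° ≈ 215.5°
Leg 2: φ1=-0.5653750, φ2=0.3512091, Δφ=0.9165841, Δλ=-0.9287229 rad; a=sin²(Δφ/2)+cosφ1·cosφ2·sin²(Δλ/2)=0.3547546739; c=2·atan2(√a, √(1-a))=1.276056765; dist=6371·c=8129.758 ≈ 8129.8 km; running total=19183.8 km
Leg 2 bearing: y=sinΔλ·cosφ2=-0.75196947, x=cosφ1·sinφ2-sinφ1·cosφ2·cosΔλ=0.59174074; θ=atan2(y, x)=-51.8000° <0 so +360° → 308.2000° ≈ 308.2°
Leg 3: φ1=0.3512091, φ2=0.5564302, Δφ=0.2052210, Δλ=2.9728246 rad; a=sin²(Δφ/2)+cosφ1·cosφ2·sin²(Δλ/2)=0.8021399873; c=2·atan2(√a, √(1-a))=2.219658206; dist=6371·c=14141.442 ≈ 14141.4 km; running total=33325.2 km
Leg 3 bearing: y=sinΔλ·cosφ2=0.14262942, x=cosφ1·sinφ2-sinφ1·cosφ2·cosΔλ=0.78390214; θ=atan2(y, x)=10.3120° ≈ 10.3°
Leg 4: φ1=0.5564302, φ2=0.5270475, Δφ=-0.0293826, Δλ=-2.0872724 rad; a=sin²(Δφ/2)+cosφ1·cosφ2·sin²(Δλ/2)=0.5483826458; c=2·atan2(√a, √(1-a))=1.667713269; dist=6371·c=10625.001 ≈ 10625.0 km; running total=43950.2 km
Leg 4 bearing: y=sinΔλ·cosφ2=-0.75156122, x=cosφ1·sinφ2-sinφ1·cosφ2·cosΔλ=0.65252755; θ=atan2(y, x)=-49.0345° <0 so +360° → 310.9655° ≈ 311.0°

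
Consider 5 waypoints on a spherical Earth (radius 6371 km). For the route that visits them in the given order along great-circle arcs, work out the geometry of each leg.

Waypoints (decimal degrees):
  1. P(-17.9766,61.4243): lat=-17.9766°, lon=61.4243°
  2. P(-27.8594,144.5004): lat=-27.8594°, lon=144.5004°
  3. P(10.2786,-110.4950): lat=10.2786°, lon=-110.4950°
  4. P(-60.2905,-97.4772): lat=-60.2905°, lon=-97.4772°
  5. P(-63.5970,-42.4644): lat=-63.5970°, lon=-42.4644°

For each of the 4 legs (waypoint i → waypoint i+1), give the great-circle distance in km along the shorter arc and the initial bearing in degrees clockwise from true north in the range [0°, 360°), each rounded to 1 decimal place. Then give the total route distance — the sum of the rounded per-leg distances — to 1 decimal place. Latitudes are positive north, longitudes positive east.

Leg 1: dist=8426.7 km, bearing=115.1°
Leg 2: dist=12006.3 km, bearing=87.7°
Leg 3: dist=7931.4 km, bearing=173.2°
Leg 4: dist=2809.7 km, bearing=121.4°
Total: 31174.1 km

Leg 1: φ1=-0.3137509, φ2=-0.4862383, Δφ=-0.1724874, Δλ=1.4499515 rad; a=sin²(Δφ/2)+cosφ1·cosφ2·sin²(Δλ/2)=0.3772004899; c=2·atan2(√a, √(1-a))=1.322658736; dist=6371·c=8426.659 ≈ 8426.7 km; running total=8426.7 km
Leg 1 bearing: y=sinΔλ·cosφ2=0.87764939, x=cosφ1·sinφ2-sinφ1·cosφ2·cosΔλ=-0.41159770; θ=atan2(y, x)=115.1255° ≈ 115.1°
Leg 2: φ1=-0.4862383, φ2=0.1793954, Δφ=0.6656337, Δλ=-4.4505093 rad; a=sin²(Δφ/2)+cosφ1·cosφ2·sin²(Δλ/2)=0.6542997907; c=2·atan2(√a, √(1-a))=1.884516729; dist=6371·c=12006.256 ≈ 12006.3 km; running total=20433.0 km
Leg 2 bearing: y=sinΔλ·cosφ2=0.95040396, x=cosφ1·sinφ2-sinφ1·cosφ2·cosΔλ=0.03871190; θ=atan2(y, x)=87.6675° ≈ 87.7°
Leg 3: φ1=0.1793954, φ2=-1.0522677, Δφ=-1.2316631, Δλ=0.2272035 rad; a=sin²(Δφ/2)+cosφ1·cosφ2·sin²(Δλ/2)=0.3399313741; c=2·atan2(√a, √(1-a))=1.244921967; dist=6371·c=7931.398 ≈ 7931.4 km; running total=28364.4 km
Leg 3 bearing: y=sinΔλ·cosφ2=0.11163636, x=cosφ1·sinφ2-sinφ1·cosφ2·cosΔλ=-0.94077067; θ=atan2(y, x)=173.2327° ≈ 173.2°
Leg 4: φ1=-1.0522677, φ2=-1.1099770, Δφ=-0.0577093, Δλ=0.9601545 rad; a=sin²(Δφ/2)+cosφ1·cosφ2·sin²(Δλ/2)=0.0478413404; c=2·atan2(√a, √(1-a))=0.441018630; dist=6371·c=2809.730 ≈ 2809.7 km; running total=31174.1 km
Leg 4 bearing: y=sinΔλ·cosφ2=0.36431920, x=cosφ1·sinφ2-sinφ1·cosφ2·cosΔλ=-0.22244483; θ=atan2(y, x)=121.4073° ≈ 121.4°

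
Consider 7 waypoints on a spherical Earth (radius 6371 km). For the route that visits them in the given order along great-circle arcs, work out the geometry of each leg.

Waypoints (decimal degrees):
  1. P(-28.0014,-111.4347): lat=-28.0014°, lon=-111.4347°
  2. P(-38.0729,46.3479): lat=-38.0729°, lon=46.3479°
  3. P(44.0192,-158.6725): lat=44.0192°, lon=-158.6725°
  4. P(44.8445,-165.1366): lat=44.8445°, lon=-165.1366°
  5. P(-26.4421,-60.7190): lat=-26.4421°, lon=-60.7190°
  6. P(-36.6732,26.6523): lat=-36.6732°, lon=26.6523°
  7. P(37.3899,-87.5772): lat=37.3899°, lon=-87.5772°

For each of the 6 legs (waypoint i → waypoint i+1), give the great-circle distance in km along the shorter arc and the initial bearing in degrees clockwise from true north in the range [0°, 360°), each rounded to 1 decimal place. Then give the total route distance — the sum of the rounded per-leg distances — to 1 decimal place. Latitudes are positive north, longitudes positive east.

Leg 1: dist=12312.5 km, bearing=161.4°
Leg 2: dist=17825.0 km, bearing=64.5°
Leg 3: dist=521.3 km, bearing=282.4°
Leg 4: dist=13139.9 km, bearing=100.4°
Leg 5: dist=8073.8 km, bearing=122.9°
Leg 6: dist=14302.2 km, bearing=292.0°
Total: 66174.7 km

Leg 1: φ1=-0.4887166, φ2=-0.6644975, Δφ=-0.1757808, Δλ=2.7538259 rad; a=sin²(Δφ/2)+cosφ1·cosφ2·sin²(Δλ/2)=0.6769733222; c=2·atan2(√a, √(1-a))=1.932583890; dist=6371·c=12312.492 ≈ 12312.5 km; running total=12312.5 km
Leg 1 bearing: y=sinΔλ·cosφ2=0.29766772, x=cosφ1·sinφ2-sinφ1·cosφ2·cosΔλ=-0.88663166; θ=atan2(y, x)=161.4416° ≈ 161.4°
Leg 2: φ1=-0.6644975, φ2=0.7682800, Δφ=1.4327774, Δλ=-3.5782810 rad; a=sin²(Δφ/2)+cosφ1·cosφ2·sin²(Δλ/2)=0.9707475125; c=2·atan2(√a, √(1-a))=2.797835419; dist=6371·c=17825.009 ≈ 17825.0 km; running total=30137.5 km
Leg 2 bearing: y=sinΔλ·cosφ2=0.30413977, x=cosφ1·sinφ2-sinφ1·cosφ2·cosΔλ=0.14521060; θ=atan2(y, x)=64.4780° ≈ 64.5°
Leg 3: φ1=0.7682800, φ2=0.7826842, Δφ=0.0144042, Δλ=-0.1128198 rad; a=sin²(Δφ/2)+cosφ1·cosφ2·sin²(Δλ/2)=0.0016725751; c=2·atan2(√a, √(1-a))=0.081817074; dist=6371·c=521.257 ≈ 521.3 km; running total=30658.8 km
Leg 3 bearing: y=sinΔλ·cosφ2=-0.07982230, x=cosφ1·sinφ2-sinφ1·cosφ2·cosΔλ=0.01753600; θ=atan2(y, x)=-77.6096° <0 so +360° → 282.3904° ≈ 282.4°
Leg 4: φ1=0.7826842, φ2=-0.4615017, Δφ=-1.2441859, Δλ=1.8224309 rad; a=sin²(Δφ/2)+cosφ1·cosφ2·sin²(Δλ/2)=0.7360417280; c=2·atan2(√a, √(1-a))=2.062449004; dist=6371·c=13139.863 ≈ 13139.9 km; running total=43798.7 km
Leg 4 bearing: y=sinΔλ·cosφ2=0.86718621, x=cosφ1·sinφ2-sinφ1·cosφ2·cosΔλ=-0.15850960; θ=atan2(y, x)=100.3585° ≈ 100.4°
Leg 5: φ1=-0.4615017, φ2=-0.6400681, Δφ=-0.1785664, Δλ=1.5249169 rad; a=sin²(Δφ/2)+cosφ1·cosφ2·sin²(Δλ/2)=0.3505559577; c=2·atan2(√a, √(1-a))=1.267269064; dist=6371·c=8073.771 ≈ 8073.8 km; running total=51872.5 km
Leg 5 bearing: y=sinΔλ·cosφ2=0.80121111, x=cosφ1·sinφ2-sinφ1·cosφ2·cosΔλ=-0.51838853; θ=atan2(y, x)=122.9031° ≈ 122.9°
Leg 6: φ1=-0.6400681, φ2=0.6525769, Δφ=1.2926449, Δλ=-1.9936809 rad; a=sin²(Δφ/2)+cosφ1·cosφ2·sin²(Δλ/2)=0.8120971804; c=2·atan2(√a, √(1-a))=2.244896241; dist=6371·c=14302.234 ≈ 14302.2 km; running total=66174.7 km
Leg 6 bearing: y=sinΔλ·cosφ2=-0.72453142, x=cosφ1·sinφ2-sinφ1·cosφ2·cosΔλ=0.29229373; θ=atan2(y, x)=-68.0296° <0 so +360° → 291.9704° ≈ 292.0°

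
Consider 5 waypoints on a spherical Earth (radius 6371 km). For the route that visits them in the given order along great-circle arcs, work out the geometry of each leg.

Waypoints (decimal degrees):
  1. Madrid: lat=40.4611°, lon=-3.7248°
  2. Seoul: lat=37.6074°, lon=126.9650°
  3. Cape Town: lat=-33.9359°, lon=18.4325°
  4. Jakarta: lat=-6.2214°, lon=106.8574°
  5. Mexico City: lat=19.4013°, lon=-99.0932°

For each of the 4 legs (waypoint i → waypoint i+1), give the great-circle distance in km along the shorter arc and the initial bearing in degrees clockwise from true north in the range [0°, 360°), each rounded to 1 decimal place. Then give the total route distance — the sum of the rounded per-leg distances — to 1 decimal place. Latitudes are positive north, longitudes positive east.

Leg 1: φ1=0.7061794, φ2=0.6563730, Δφ=-0.0498065, Δλ=2.2809673 rad; a=sin²(Δφ/2)+cosφ1·cosφ2·sin²(Δλ/2)=0.4984813600; c=2·atan2(√a, √(1-a))=1.567759042; dist=6371·c=9988.193 ≈ 9988.2 km; running total=9988.2 km
Leg 1 bearing: y=sinΔλ·cosφ2=0.60069419, x=cosφ1·sinφ2-sinφ1·cosφ2·cosΔλ=0.79947312; θ=atan2(y, x)=36.9198° ≈ 36.9°
Leg 2: φ1=0.6563730, φ2=-0.5922932, Δφ=-1.2486661, Δλ=-1.8942495 rad; a=sin²(Δφ/2)+cosφ1·cosφ2·sin²(Δλ/2)=0.7747937452; c=2·atan2(√a, √(1-a))=2.152666719; dist=6371·c=13714.640 ≈ 13714.6 km; running total=23702.8 km
Leg 2 bearing: y=sinΔλ·cosφ2=-0.78663927, x=cosφ1·sinφ2-sinφ1·cosφ2·cosΔλ=-0.28134010; θ=atan2(y, x)=-109.6795° <0 so +360° → 250.3205° ≈ 250.3°
Leg 3: φ1=-0.5922932, φ2=-0.1085839, Δφ=0.4837093, Δλ=1.5433056 rad; a=sin²(Δφ/2)+cosφ1·cosφ2·sin²(Δλ/2)=0.4584148176; c=2·atan2(√a, √(1-a))=1.487529776; dist=6371·c=9477.052 ≈ 9477.1 km; running total=33179.9 km
Leg 3 bearing: y=sinΔλ·cosφ2=0.99373494, x=cosφ1·sinφ2-sinφ1·cosφ2·cosΔλ=-0.07465631; θ=atan2(y, x)=94.2964° ≈ 94.3°
Leg 4: φ1=-0.1085839, φ2=0.3386166, Δφ=0.4472005, Δλ=-3.5945161 rad; a=sin²(Δφ/2)+cosφ1·cosφ2·sin²(Δλ/2)=0.9395581252; c=2·atan2(√a, √(1-a))=2.644801094; dist=6371·c=16850.028 ≈ 16850.0 km; running total=50029.9 km
Leg 4 bearing: y=sinΔλ·cosφ2=0.41274721, x=cosφ1·sinφ2-sinφ1·cosφ2·cosΔλ=0.23831567; θ=atan2(y, x)=59.9983° ≈ 60.0°

Leg 1: dist=9988.2 km, bearing=36.9°
Leg 2: dist=13714.6 km, bearing=250.3°
Leg 3: dist=9477.1 km, bearing=94.3°
Leg 4: dist=16850.0 km, bearing=60.0°
Total: 50029.9 km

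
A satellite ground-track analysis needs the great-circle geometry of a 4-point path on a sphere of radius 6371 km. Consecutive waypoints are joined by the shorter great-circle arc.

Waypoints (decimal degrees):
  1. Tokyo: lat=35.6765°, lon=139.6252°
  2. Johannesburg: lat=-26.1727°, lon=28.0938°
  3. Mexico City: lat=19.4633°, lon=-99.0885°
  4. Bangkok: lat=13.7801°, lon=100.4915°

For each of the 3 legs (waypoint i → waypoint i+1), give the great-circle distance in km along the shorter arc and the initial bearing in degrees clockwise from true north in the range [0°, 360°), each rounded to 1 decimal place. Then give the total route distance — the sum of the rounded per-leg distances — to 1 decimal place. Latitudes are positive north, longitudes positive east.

Leg 1: dist=13527.4 km, bearing=258.7°
Leg 2: dist=14586.0 km, bearing=273.6°
Leg 3: dist=15742.2 km, bearing=328.4°
Total: 43855.6 km

Leg 1: φ1=0.6226724, φ2=-0.4567998, Δφ=-1.0794722, Δλ=-1.9465901 rad; a=sin²(Δφ/2)+cosφ1·cosφ2·sin²(Δλ/2)=0.7624020274; c=2·atan2(√a, √(1-a))=2.123281231; dist=6371·c=13527.425 ≈ 13527.4 km; running total=13527.4 km
Leg 1 bearing: y=sinΔλ·cosφ2=-0.83484020, x=cosφ1·sinφ2-sinφ1·cosφ2·cosΔλ=-0.16620033; θ=atan2(y, x)=-101.2593° <0 so +360° → 258.7407° ≈ 258.7°
Leg 2: φ1=-0.4567998, φ2=0.3396987, Δφ=0.7964985, Δλ=-2.2197499 rad; a=sin²(Δφ/2)+cosφ1·cosφ2·sin²(Δλ/2)=0.8291808947; c=2·atan2(√a, √(1-a))=2.289436569; dist=6371·c=14586.000 ≈ 14586.0 km; running total=28113.4 km
Leg 2 bearing: y=sinΔλ·cosφ2=-0.75118837, x=cosφ1·sinφ2-sinφ1·cosφ2·cosΔλ=0.04770519; θ=atan2(y, x)=-86.3662° <0 so +360° → 273.6338° ≈ 273.6°
Leg 3: φ1=0.3396987, φ2=0.2405081, Δφ=-0.0991906, Δλ=3.4833281 rad; a=sin²(Δφ/2)+cosφ1·cosφ2·sin²(Δλ/2)=0.8916987539; c=2·atan2(√a, √(1-a))=2.470909908; dist=6371·c=15742.167 ≈ 15742.2 km; running total=43855.6 km
Leg 3 bearing: y=sinΔλ·cosφ2=-0.32547690, x=cosφ1·sinφ2-sinφ1·cosφ2·cosΔλ=0.52948384; θ=atan2(y, x)=-31.5793° <0 so +360° → 328.4207° ≈ 328.4°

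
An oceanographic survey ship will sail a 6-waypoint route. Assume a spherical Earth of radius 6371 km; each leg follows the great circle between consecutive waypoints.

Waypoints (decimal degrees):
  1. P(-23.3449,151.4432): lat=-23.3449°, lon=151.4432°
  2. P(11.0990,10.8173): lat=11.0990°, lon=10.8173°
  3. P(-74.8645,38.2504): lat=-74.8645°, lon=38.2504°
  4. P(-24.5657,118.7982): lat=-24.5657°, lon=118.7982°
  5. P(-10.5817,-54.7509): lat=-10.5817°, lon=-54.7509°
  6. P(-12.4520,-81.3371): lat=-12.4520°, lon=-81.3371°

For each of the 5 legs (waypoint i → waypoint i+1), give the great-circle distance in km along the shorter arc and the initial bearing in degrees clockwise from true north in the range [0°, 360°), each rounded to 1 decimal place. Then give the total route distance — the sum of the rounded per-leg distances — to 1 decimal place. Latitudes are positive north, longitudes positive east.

Leg 1: dist=15634.1 km, bearing=258.7°
Leg 2: dist=9742.6 km, bearing=173.1°
Leg 3: dist=7102.7 km, bearing=87.7°
Leg 4: dist=16044.7 km, bearing=190.9°
Leg 5: dist=2903.0 km, bearing=263.3°
Total: 51427.1 km

Leg 1: φ1=-0.4074454, φ2=0.1937141, Δφ=0.6011595, Δλ=-2.4543850 rad; a=sin²(Δφ/2)+cosφ1·cosφ2·sin²(Δλ/2)=0.8863730033; c=2·atan2(√a, √(1-a))=2.453952517; dist=6371·c=15634.131 ≈ 15634.1 km; running total=15634.1 km
Leg 1 bearing: y=sinΔλ·cosφ2=-0.62251569, x=cosφ1·sinφ2-sinφ1·cosφ2·cosΔλ=-0.12384596; θ=atan2(y, x)=-101.2518° <0 so +360° → 258.7482° ≈ 258.7°
Leg 2: φ1=0.1937141, φ2=-1.3066320, Δφ=-1.5003461, Δλ=0.4787979 rad; a=sin²(Δφ/2)+cosφ1·cosφ2·sin²(Δλ/2)=0.4792100165; c=2·atan2(√a, √(1-a))=1.529204369; dist=6371·c=9742.561 ≈ 9742.6 km; running total=25376.7 km
Leg 2 bearing: y=sinΔλ·cosφ2=0.12029328, x=cosφ1·sinφ2-sinφ1·cosφ2·cosΔλ=-0.99186725; θ=atan2(y, x)=173.0850° ≈ 173.1°
Leg 3: φ1=-1.3066320, φ2=-0.4287523, Δφ=0.8778797, Δλ=1.4058243 rad; a=sin²(Δφ/2)+cosφ1·cosφ2·sin²(Δλ/2)=0.2798433897; c=2·atan2(√a, √(1-a))=1.114848825; dist=6371·c=7102.702 ≈ 7102.7 km; running total=32479.4 km
Leg 3 bearing: y=sinΔλ·cosφ2=0.89713703, x=cosφ1·sinφ2-sinφ1·cosφ2·cosΔλ=0.03562893; θ=atan2(y, x)=87.7257° ≈ 87.7°
Leg 4: φ1=-0.4287523, φ2=-0.1846855, Δφ=0.2440668, Δλ=-3.0290032 rad; a=sin²(Δφ/2)+cosφ1·cosφ2·sin²(Δλ/2)=0.9060066333; c=2·atan2(√a, √(1-a))=2.518389717; dist=6371·c=16044.661 ≈ 16044.7 km; running total=48524.1 km
Leg 4 bearing: y=sinΔλ·cosφ2=-0.11044108, x=cosφ1·sinφ2-sinφ1·cosφ2·cosΔλ=-0.57309443; θ=atan2(y, x)=-169.0922° <0 so +360° → 190.9078° ≈ 190.9°
Leg 5: φ1=-0.1846855, φ2=-0.2173284, Δφ=-0.0326429, Δλ=-0.4640167 rad; a=sin²(Δφ/2)+cosφ1·cosφ2·sin²(Δλ/2)=0.0510137627; c=2·atan2(√a, √(1-a))=0.455656166; dist=6371·c=2902.985 ≈ 2903.0 km; running total=51427.1 km
Leg 5 bearing: y=sinΔλ·cosφ2=-0.43701614, x=cosφ1·sinφ2-sinφ1·cosφ2·cosΔλ=-0.05159778; θ=atan2(y, x)=-96.7336° <0 so +360° → 263.2664° ≈ 263.3°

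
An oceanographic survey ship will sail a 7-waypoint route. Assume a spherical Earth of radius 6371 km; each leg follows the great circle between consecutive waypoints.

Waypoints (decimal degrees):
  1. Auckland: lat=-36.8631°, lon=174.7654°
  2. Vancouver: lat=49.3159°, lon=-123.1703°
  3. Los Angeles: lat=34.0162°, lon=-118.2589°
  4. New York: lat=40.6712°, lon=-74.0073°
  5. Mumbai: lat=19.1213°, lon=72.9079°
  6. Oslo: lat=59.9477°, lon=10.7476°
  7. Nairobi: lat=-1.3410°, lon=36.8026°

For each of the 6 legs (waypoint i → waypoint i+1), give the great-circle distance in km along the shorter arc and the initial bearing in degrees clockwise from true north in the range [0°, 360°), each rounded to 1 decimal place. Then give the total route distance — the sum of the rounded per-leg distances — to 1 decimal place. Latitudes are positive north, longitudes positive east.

Leg 1: φ1=-0.6433825, φ2=0.8607248, Δφ=1.5041073, Δλ=-5.1999589 rad; a=sin²(Δφ/2)+cosφ1·cosφ2·sin²(Δλ/2)=0.6052890291; c=2·atan2(√a, √(1-a))=1.782962566; dist=6371·c=11359.255 ≈ 11359.3 km; running total=11359.3 km
Leg 1 bearing: y=sinΔλ·cosφ2=0.57592603, x=cosφ1·sinφ2-sinφ1·cosφ2·cosΔλ=0.78991525; θ=atan2(y, x)=36.0957° ≈ 36.1°
Leg 2: φ1=0.8607248, φ2=0.5936947, Δφ=-0.2670301, Δλ=0.0857201 rad; a=sin²(Δφ/2)+cosφ1·cosφ2·sin²(Δλ/2)=0.0187125819; c=2·atan2(√a, √(1-a))=0.274448401; dist=6371·c=1748.511 ≈ 1748.5 km; running total=13107.8 km
Leg 2 bearing: y=sinΔλ·cosφ2=0.07096465, x=cosφ1·sinφ2-sinφ1·cosφ2·cosΔλ=-0.26156013; θ=atan2(y, x)=164.8203° ≈ 164.8°
Leg 3: φ1=0.5936947, φ2=0.7098464, Δφ=0.1161517, Δλ=0.7723361 rad; a=sin²(Δφ/2)+cosφ1·cosφ2·sin²(Δλ/2)=0.0925518720; c=2·atan2(√a, √(1-a))=0.618246145; dist=6371·c=3938.846 ≈ 3938.8 km; running total=17046.6 km
Leg 3 bearing: y=sinΔλ·cosφ2=0.52926273, x=cosφ1·sinφ2-sinφ1·cosφ2·cosΔλ=0.23627325; θ=atan2(y, x)=65.9431° ≈ 65.9°
Leg 4: φ1=0.7098464, φ2=0.3337296, Δφ=-0.3761167, Δλ=2.5641540 rad; a=sin²(Δφ/2)+cosφ1·cosφ2·sin²(Δλ/2)=0.6934717918; c=2·atan2(√a, √(1-a))=1.968110991; dist=6371·c=12538.835 ≈ 12538.8 km; running total=29585.4 km
Leg 4 bearing: y=sinΔλ·cosφ2=0.51576199, x=cosφ1·sinφ2-sinφ1·cosφ2·cosΔλ=0.76437179; θ=atan2(y, x)=34.0096° ≈ 34.0°
Leg 5: φ1=0.3337296, φ2=1.0462847, Δφ=0.7125551, Δλ=-1.0849019 rad; a=sin²(Δφ/2)+cosφ1·cosφ2·sin²(Δλ/2)=0.2477504005; c=2·atan2(√a, √(1-a))=1.041994485; dist=6371·c=6638.547 ≈ 6638.5 km; running total=36223.9 km
Leg 5 bearing: y=sinΔλ·cosφ2=-0.44282764, x=cosφ1·sinφ2-sinφ1·cosφ2·cosΔλ=0.74120459; θ=atan2(y, x)=-30.8559° <0 so +360° → 329.1441° ≈ 329.1°
Leg 6: φ1=1.0462847, φ2=-0.0234049, Δφ=-1.0696896, Δλ=0.4547455 rad; a=sin²(Δφ/2)+cosφ1·cosφ2·sin²(Δλ/2)=0.2852417419; c=2·atan2(√a, √(1-a))=1.126839003; dist=6371·c=7179.091 ≈ 7179.1 km; running total=43403.0 km
Leg 6 bearing: y=sinΔλ·cosφ2=0.43911343, x=cosφ1·sinφ2-sinφ1·cosφ2·cosΔλ=-0.78911023; θ=atan2(y, x)=150.9055° ≈ 150.9°

Leg 1: dist=11359.3 km, bearing=36.1°
Leg 2: dist=1748.5 km, bearing=164.8°
Leg 3: dist=3938.8 km, bearing=65.9°
Leg 4: dist=12538.8 km, bearing=34.0°
Leg 5: dist=6638.5 km, bearing=329.1°
Leg 6: dist=7179.1 km, bearing=150.9°
Total: 43403.0 km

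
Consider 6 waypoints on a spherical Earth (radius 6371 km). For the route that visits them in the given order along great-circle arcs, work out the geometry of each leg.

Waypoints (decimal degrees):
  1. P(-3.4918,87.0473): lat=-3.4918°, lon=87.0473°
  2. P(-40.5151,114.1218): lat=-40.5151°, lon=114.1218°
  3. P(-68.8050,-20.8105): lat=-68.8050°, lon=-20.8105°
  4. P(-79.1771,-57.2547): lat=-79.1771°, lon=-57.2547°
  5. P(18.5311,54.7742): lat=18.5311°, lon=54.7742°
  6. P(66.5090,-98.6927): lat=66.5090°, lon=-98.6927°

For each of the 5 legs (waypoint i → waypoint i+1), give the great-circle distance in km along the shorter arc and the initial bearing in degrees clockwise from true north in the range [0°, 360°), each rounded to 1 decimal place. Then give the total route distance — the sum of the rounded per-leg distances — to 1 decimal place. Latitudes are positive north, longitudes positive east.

Leg 1: dist=4930.1 km, bearing=150.3°
Leg 2: dist=7305.1 km, bearing=196.3°
Leg 3: dist=1554.4 km, bearing=207.5°
Leg 4: dist=12483.7 km, bearing=108.2°
Leg 5: dist=10304.9 km, bearing=349.7°
Total: 36578.2 km

Leg 1: φ1=-0.0609434, φ2=-0.7071219, Δφ=-0.6461785, Δλ=0.4725392 rad; a=sin²(Δφ/2)+cosφ1·cosφ2·sin²(Δλ/2)=0.1423823032; c=2·atan2(√a, √(1-a))=0.773835465; dist=6371·c=4930.106 ≈ 4930.1 km; running total=4930.1 km
Leg 1 bearing: y=sinΔλ·cosφ2=0.34601985, x=cosφ1·sinφ2-sinφ1·cosφ2·cosΔλ=-0.60721380; θ=atan2(y, x)=150.3234° ≈ 150.3°
Leg 2: φ1=-0.7071219, φ2=-1.2008738, Δφ=-0.4937519, Δλ=-2.3550129 rad; a=sin²(Δφ/2)+cosφ1·cosφ2·sin²(Δλ/2)=0.2942103936; c=2·atan2(√a, √(1-a))=1.146610159; dist=6371·c=7305.053 ≈ 7305.1 km; running total=12235.2 km
Leg 2 bearing: y=sinΔλ·cosφ2=-0.25595155, x=cosφ1·sinφ2-sinφ1·cosφ2·cosΔλ=-0.87469501; θ=atan2(y, x)=-163.6896° <0 so +360° → 196.3104° ≈ 196.3°
Leg 3: φ1=-1.2008738, φ2=-1.3819011, Δφ=-0.1810273, Δλ=-0.6360713 rad; a=sin²(Δφ/2)+cosφ1·cosφ2·sin²(Δλ/2)=0.0148086404; c=2·atan2(√a, √(1-a))=0.243986245; dist=6371·c=1554.436 ≈ 1554.4 km; running total=13789.6 km
Leg 3 bearing: y=sinΔλ·cosφ2=-0.11154514, x=cosφ1·sinφ2-sinφ1·cosφ2·cosΔλ=-0.21427800; θ=atan2(y, x)=-152.5002° <0 so +360° → 207.4998° ≈ 207.5°
Leg 4: φ1=-1.3819011, φ2=0.3234287, Δφ=1.7053298, Δλ=1.9552732 rad; a=sin²(Δφ/2)+cosφ1·cosφ2·sin²(Δλ/2)=0.6894717816; c=2·atan2(√a, √(1-a))=1.959450780; dist=6371·c=12483.661 ≈ 12483.7 km; running total=26273.3 km
Leg 4 bearing: y=sinΔλ·cosφ2=0.87893130, x=cosφ1·sinφ2-sinφ1·cosφ2·cosΔλ=-0.28962312; θ=atan2(y, x)=108.2379° ≈ 108.2°
Leg 5: φ1=0.3234287, φ2=1.1608010, Δφ=0.8373723, Δλ=-2.6785027 rad; a=sin²(Δφ/2)+cosφ1·cosφ2·sin²(Δλ/2)=0.5233263741; c=2·atan2(√a, √(1-a))=1.617466015; dist=6371·c=10304.876 ≈ 10304.9 km; running total=36578.2 km
Leg 5 bearing: y=sinΔλ·cosφ2=-0.17806274, x=cosφ1·sinφ2-sinφ1·cosφ2·cosΔλ=0.98291260; θ=atan2(y, x)=-10.2682° <0 so +360° → 349.7318° ≈ 349.7°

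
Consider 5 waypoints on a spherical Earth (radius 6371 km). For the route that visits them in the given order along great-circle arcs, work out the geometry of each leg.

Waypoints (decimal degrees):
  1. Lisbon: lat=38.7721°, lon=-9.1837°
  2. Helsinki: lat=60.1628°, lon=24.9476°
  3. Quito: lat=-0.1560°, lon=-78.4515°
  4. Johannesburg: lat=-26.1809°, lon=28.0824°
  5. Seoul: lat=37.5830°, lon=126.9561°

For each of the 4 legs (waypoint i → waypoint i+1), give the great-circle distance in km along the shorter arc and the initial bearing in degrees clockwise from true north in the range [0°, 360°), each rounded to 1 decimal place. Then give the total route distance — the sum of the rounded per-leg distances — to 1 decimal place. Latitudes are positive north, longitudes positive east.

Leg 1: φ1=0.6767008, φ2=1.0500389, Δφ=0.3733381, Δλ=0.5957036 rad; a=sin²(Δφ/2)+cosφ1·cosφ2·sin²(Δλ/2)=0.0678497330; c=2·atan2(√a, √(1-a))=0.527038277; dist=6371·c=3357.761 ≈ 3357.8 km; running total=3357.8 km
Leg 1 bearing: y=sinΔλ·cosφ2=0.27916382, x=cosφ1·sinφ2-sinφ1·cosφ2·cosΔλ=0.41839234; θ=atan2(y, x)=33.7124° ≈ 33.7°
Leg 2: φ1=1.0500389, φ2=-0.0027227, Δφ=-1.0527617, Δλ=-1.8046547 rad; a=sin²(Δφ/2)+cosφ1·cosφ2·sin²(Δλ/2)=0.5588284914; c=2·atan2(√a, √(1-a))=1.688726472; dist=6371·c=10758.876 ≈ 10758.9 km; running total=14116.7 km
Leg 2 bearing: y=sinΔλ·cosφ2=-0.97277591, x=cosφ1·sinφ2-sinφ1·cosφ2·cosΔλ=0.19965936; θ=atan2(y, x)=-78.4013° <0 so +360° → 281.5987° ≈ 281.6°
Leg 3: φ1=-0.0027227, φ2=-0.4569429, Δφ=-0.4542202, Δλ=1.8593673 rad; a=sin²(Δφ/2)+cosφ1·cosφ2·sin²(Δλ/2)=0.6270918812; c=2·atan2(√a, √(1-a))=1.827799980; dist=6371·c=11644.914 ≈ 11644.9 km; running total=25761.6 km
Leg 3 bearing: y=sinΔλ·cosφ2=0.86029915, x=cosφ1·sinφ2-sinφ1·cosφ2·cosΔλ=-0.44190043; θ=atan2(y, x)=117.1877° ≈ 117.2°
Leg 4: φ1=-0.4569429, φ2=0.6559471, Δφ=1.1128900, Δλ=1.7256716 rad; a=sin²(Δφ/2)+cosφ1·cosφ2·sin²(Δλ/2)=0.6893994476; c=2·atan2(√a, √(1-a))=1.959294458; dist=6371·c=12482.665 ≈ 12482.7 km; running total=38244.3 km
Leg 4 bearing: y=sinΔλ·cosφ2=0.78298538, x=cosφ1·sinφ2-sinφ1·cosφ2·cosΔλ=0.49340175; θ=atan2(y, x)=57.7827° ≈ 57.8°

Leg 1: dist=3357.8 km, bearing=33.7°
Leg 2: dist=10758.9 km, bearing=281.6°
Leg 3: dist=11644.9 km, bearing=117.2°
Leg 4: dist=12482.7 km, bearing=57.8°
Total: 38244.3 km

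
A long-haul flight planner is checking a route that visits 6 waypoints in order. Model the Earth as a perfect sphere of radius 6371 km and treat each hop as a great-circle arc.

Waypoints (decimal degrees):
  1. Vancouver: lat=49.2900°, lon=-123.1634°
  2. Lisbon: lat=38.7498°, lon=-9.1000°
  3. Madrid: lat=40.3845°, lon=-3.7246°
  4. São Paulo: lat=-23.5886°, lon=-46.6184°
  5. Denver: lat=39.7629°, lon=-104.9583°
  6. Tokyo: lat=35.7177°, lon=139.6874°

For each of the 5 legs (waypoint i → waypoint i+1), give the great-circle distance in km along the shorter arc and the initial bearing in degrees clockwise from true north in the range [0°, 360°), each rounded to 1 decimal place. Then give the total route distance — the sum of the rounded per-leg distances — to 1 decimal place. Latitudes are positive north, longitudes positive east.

Leg 1: φ1=0.8602728, φ2=0.6763116, Δφ=-0.1839612, Δλ=1.9907819 rad; a=sin²(Δφ/2)+cosφ1·cosφ2·sin²(Δλ/2)=0.3664732098; c=2·atan2(√a, √(1-a))=1.300462058; dist=6371·c=8285.244 ≈ 8285.2 km; running total=8285.2 km
Leg 1 bearing: y=sinΔλ·cosφ2=0.71211048, x=cosφ1·sinφ2-sinφ1·cosφ2·cosΔλ=0.64929273; θ=atan2(y, x)=47.6419° ≈ 47.6°
Leg 2: φ1=0.6763116, φ2=0.7048425, Δφ=0.0285309, Δλ=0.0938184 rad; a=sin²(Δφ/2)+cosφ1·cosφ2·sin²(Δλ/2)=0.0015097231; c=2·atan2(√a, √(1-a))=0.077729879; dist=6371·c=495.217 ≈ 495.2 km; running total=8780.4 km
Leg 2 bearing: y=sinΔλ·cosφ2=0.07135799, x=cosφ1·sinφ2-sinφ1·cosφ2·cosΔλ=0.03062374; θ=atan2(y, x)=66.7731° ≈ 66.8°
Leg 3: φ1=0.7048425, φ2=-0.4116987, Δφ=-1.1165412, Δλ=-0.7486380 rad; a=sin²(Δφ/2)+cosφ1·cosφ2·sin²(Δλ/2)=0.3739291914; c=2·atan2(√a, √(1-a))=1.315903585; dist=6371·c=8383.622 ≈ 8383.6 km; running total=17164.0 km
Leg 3 bearing: y=sinΔλ·cosφ2=-0.62376880, x=cosφ1·sinφ2-sinφ1·cosφ2·cosΔλ=-0.73982234; θ=atan2(y, x)=-139.8646° <0 so +360° → 220.1354° ≈ 220.1°
Leg 4: φ1=-0.4116987, φ2=0.6939935, Δφ=1.1056923, Δλ=-1.0182233 rad; a=sin²(Δφ/2)+cosφ1·cosφ2·sin²(Δλ/2)=0.4430956792; c=2·atan2(√a, √(1-a))=1.456740560; dist=6371·c=9280.894 ≈ 9280.9 km; running total=26444.9 km
Leg 4 bearing: y=sinΔλ·cosφ2=-0.65429780, x=cosφ1·sinφ2-sinφ1·cosφ2·cosΔλ=0.74762423; θ=atan2(y, x)=-41.1914° <0 so +360° → 318.8086° ≈ 318.8°
Leg 5: φ1=0.6939935, φ2=0.6233915, Δφ=-0.0706021, Δλ=4.2698730 rad; a=sin²(Δφ/2)+cosφ1·cosφ2·sin²(Δλ/2)=0.4469258688; c=2·atan2(√a, √(1-a))=1.464447710; dist=6371·c=9329.996 ≈ 9330.0 km; running total=35774.9 km
Leg 5 bearing: y=sinΔλ·cosφ2=-0.73369837, x=cosφ1·sinφ2-sinφ1·cosφ2·cosΔλ=0.67113281; θ=atan2(y, x)=-47.5500° <0 so +360° → 312.44996° ≈ 312.4°

Leg 1: dist=8285.2 km, bearing=47.6°
Leg 2: dist=495.2 km, bearing=66.8°
Leg 3: dist=8383.6 km, bearing=220.1°
Leg 4: dist=9280.9 km, bearing=318.8°
Leg 5: dist=9330.0 km, bearing=312.4°
Total: 35774.9 km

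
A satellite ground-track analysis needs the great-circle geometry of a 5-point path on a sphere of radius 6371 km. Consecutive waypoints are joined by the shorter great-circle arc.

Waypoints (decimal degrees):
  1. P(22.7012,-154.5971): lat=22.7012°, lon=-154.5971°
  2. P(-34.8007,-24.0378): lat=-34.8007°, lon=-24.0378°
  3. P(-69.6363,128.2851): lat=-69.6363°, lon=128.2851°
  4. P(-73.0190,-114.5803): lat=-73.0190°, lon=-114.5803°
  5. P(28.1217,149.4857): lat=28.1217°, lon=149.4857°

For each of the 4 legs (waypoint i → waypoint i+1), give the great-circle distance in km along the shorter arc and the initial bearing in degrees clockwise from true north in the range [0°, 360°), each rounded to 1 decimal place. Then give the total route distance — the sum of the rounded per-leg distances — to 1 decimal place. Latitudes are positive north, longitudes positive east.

Leg 1: φ1=0.3962107, φ2=-0.6073868, Δφ=-1.0035975, Δλ=2.2786897 rad; a=sin²(Δφ/2)+cosφ1·cosφ2·sin²(Δλ/2)=0.8564139692; c=2·atan2(√a, √(1-a))=2.364318518; dist=6371·c=15063.073 ≈ 15063.1 km; running total=15063.1 km
Leg 1 bearing: y=sinΔλ·cosφ2=0.62384918, x=cosφ1·sinφ2-sinφ1·cosφ2·cosΔλ=-0.32045052; θ=atan2(y, x)=117.1881° ≈ 117.2°
Leg 2: φ1=-0.6073868, φ2=-1.2153827, Δφ=-0.6079959, Δλ=2.6585361 rad; a=sin²(Δφ/2)+cosφ1·cosφ2·sin²(Δλ/2)=0.3589950863; c=2·atan2(√a, √(1-a))=1.284908006; dist=6371·c=8186.149 ≈ 8186.1 km; running total=23249.2 km
Leg 2 bearing: y=sinΔλ·cosφ2=0.16163173, x=cosφ1·sinφ2-sinφ1·cosφ2·cosΔλ=-0.94569849; θ=atan2(y, x)=170.3011° ≈ 170.3°
Leg 3: φ1=-1.2153827, φ2=-1.2744220, Δφ=-0.0590393, Δλ=-4.2388009 rad; a=sin²(Δφ/2)+cosφ1·cosφ2·sin²(Δλ/2)=0.0748609709; c=2·atan2(√a, √(1-a))=0.554282966; dist=6371·c=3531.337 ≈ 3531.3 km; running total=26780.5 km
Leg 3 bearing: y=sinΔλ·cosφ2=0.25991032, x=cosφ1·sinφ2-sinφ1·cosφ2·cosΔλ=-0.45768313; θ=atan2(y, x)=150.4085° ≈ 150.4°
Leg 4: φ1=-1.2744220, φ2=0.4908163, Δφ=1.7652382, Δλ=4.6088211 rad; a=sin²(Δφ/2)+cosφ1·cosφ2·sin²(Δλ/2)=0.7387125369; c=2·atan2(√a, √(1-a))=2.068518225; dist=6371·c=13178.530 ≈ 13178.5 km; running total=39959.0 km
Leg 4 bearing: y=sinΔλ·cosφ2=-0.87722262, x=cosφ1·sinφ2-sinφ1·cosφ2·cosΔλ=0.05045567; θ=atan2(y, x)=-86.7081° <0 so +360° → 273.2919° ≈ 273.3°

Leg 1: dist=15063.1 km, bearing=117.2°
Leg 2: dist=8186.1 km, bearing=170.3°
Leg 3: dist=3531.3 km, bearing=150.4°
Leg 4: dist=13178.5 km, bearing=273.3°
Total: 39959.0 km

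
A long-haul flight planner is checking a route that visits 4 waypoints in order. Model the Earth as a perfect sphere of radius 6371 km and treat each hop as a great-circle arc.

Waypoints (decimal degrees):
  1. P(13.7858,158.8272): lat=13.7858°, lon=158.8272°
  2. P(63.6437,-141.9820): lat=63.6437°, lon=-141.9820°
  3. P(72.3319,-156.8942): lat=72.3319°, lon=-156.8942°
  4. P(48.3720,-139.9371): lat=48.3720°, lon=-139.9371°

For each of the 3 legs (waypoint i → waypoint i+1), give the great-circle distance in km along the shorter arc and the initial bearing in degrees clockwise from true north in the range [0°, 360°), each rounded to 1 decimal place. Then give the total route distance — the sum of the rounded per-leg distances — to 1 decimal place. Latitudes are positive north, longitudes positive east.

Leg 1: dist=7144.9 km, bearing=25.0°
Leg 2: dist=1141.7 km, bearing=334.0°
Leg 3: dist=2798.6 km, bearing=152.9°
Total: 11085.2 km

Leg 1: φ1=0.2406076, φ2=1.1107921, Δφ=0.8701845, Δλ=-5.2501110 rad; a=sin²(Δφ/2)+cosφ1·cosφ2·sin²(Δλ/2)=0.2828220752; c=2·atan2(√a, √(1-a))=1.121473307; dist=6371·c=7144.906 ≈ 7144.9 km; running total=7144.9 km
Leg 1 bearing: y=sinΔλ·cosφ2=0.38130036, x=cosφ1·sinφ2-sinφ1·cosφ2·cosΔλ=0.81605455; θ=atan2(y, x)=25.0443° ≈ 25.0°
Leg 2: φ1=1.1107921, φ2=1.2624298, Δφ=0.1516377, Δλ=-0.2602670 rad; a=sin²(Δφ/2)+cosφ1·cosφ2·sin²(Δλ/2)=0.0080064340; c=2·atan2(√a, √(1-a))=0.179197025; dist=6371·c=1141.664 ≈ 1141.7 km; running total=8286.6 km
Leg 2 bearing: y=sinΔλ·cosφ2=-0.07810292, x=cosφ1·sinφ2-sinφ1·cosφ2·cosΔλ=0.16021628; θ=atan2(y, x)=-25.9885° <0 so +360° → 334.0115° ≈ 334.0°
Leg 3: φ1=1.2624298, φ2=0.8442507, Δφ=-0.4181791, Δλ=0.2959572 rad; a=sin²(Δφ/2)+cosφ1·cosφ2·sin²(Δλ/2)=0.0474678008; c=2·atan2(√a, √(1-a))=0.439265202; dist=6371·c=2798.559 ≈ 2798.6 km; running total=11085.2 km
Leg 3 bearing: y=sinΔλ·cosφ2=0.19374435, x=cosφ1·sinφ2-sinφ1·cosφ2·cosΔλ=-0.37857834; θ=atan2(y, x)=152.8981° ≈ 152.9°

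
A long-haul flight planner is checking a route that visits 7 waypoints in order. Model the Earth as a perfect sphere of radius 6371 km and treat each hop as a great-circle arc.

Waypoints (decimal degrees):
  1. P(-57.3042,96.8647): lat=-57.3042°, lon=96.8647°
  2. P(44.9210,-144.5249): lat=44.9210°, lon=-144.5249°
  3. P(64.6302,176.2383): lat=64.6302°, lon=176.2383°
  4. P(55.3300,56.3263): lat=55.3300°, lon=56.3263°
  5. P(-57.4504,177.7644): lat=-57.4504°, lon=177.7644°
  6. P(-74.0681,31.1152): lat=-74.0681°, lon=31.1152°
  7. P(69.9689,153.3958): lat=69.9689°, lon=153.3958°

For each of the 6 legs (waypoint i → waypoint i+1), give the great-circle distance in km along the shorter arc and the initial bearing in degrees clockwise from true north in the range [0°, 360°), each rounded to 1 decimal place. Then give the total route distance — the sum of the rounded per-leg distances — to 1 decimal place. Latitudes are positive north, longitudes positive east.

Leg 1: φ1=-1.0001470, φ2=0.7840194, Δφ=1.7841663, Δλ=-4.2130433 rad; a=sin²(Δφ/2)+cosφ1·cosφ2·sin²(Δλ/2)=0.8887004313; c=2·atan2(√a, √(1-a))=2.461319389; dist=6371·c=15681.066 ≈ 15681.1 km; running total=15681.1 km
Leg 1 bearing: y=sinΔλ·cosφ2=0.62162159, x=cosφ1·sinφ2-sinφ1·cosφ2·cosΔλ=0.09609627; θ=atan2(y, x)=81.2122° ≈ 81.2°
Leg 2: φ1=0.7840194, φ2=1.1280098, Δφ=0.3439904, Δλ=5.5983740 rad; a=sin²(Δφ/2)+cosφ1·cosφ2·sin²(Δλ/2)=0.0634924823; c=2·atan2(√a, √(1-a))=0.509445566; dist=6371·c=3245.678 ≈ 3245.7 km; running total=18926.8 km
Leg 2 bearing: y=sinΔλ·cosφ2=-0.27101180, x=cosφ1·sinφ2-sinφ1·cosφ2·cosΔλ=0.40545943; θ=atan2(y, x)=-33.7590° <0 so +360° → 326.2410° ≈ 326.2°
Leg 3: φ1=1.1280098, φ2=0.9656907, Δφ=-0.1623191, Δλ=-2.0928592 rad; a=sin²(Δφ/2)+cosφ1·cosφ2·sin²(Δλ/2)=0.1892065767; c=2·atan2(√a, √(1-a))=0.900029517; dist=6371·c=5734.088 ≈ 5734.1 km; running total=24660.9 km
Leg 3 bearing: y=sinΔλ·cosφ2=-0.49307392, x=cosφ1·sinφ2-sinφ1·cosφ2·cosΔλ=0.60869360; θ=atan2(y, x)=-39.0093° <0 so +360° → 320.9907° ≈ 321.0°
Leg 4: φ1=0.9656907, φ2=-1.0026986, Δφ=-1.9683893, Δλ=2.1194947 rad; a=sin²(Δφ/2)+cosφ1·cosφ2·sin²(Δλ/2)=0.9264451749; c=2·atan2(√a, √(1-a))=2.592292951; dist=6371·c=16515.498 ≈ 16515.5 km; running total=41176.4 km
Leg 4 bearing: y=sinΔλ·cosφ2=0.45904902, x=cosφ1·sinφ2-sinφ1·cosφ2·cosΔλ=-0.24870072; θ=atan2(y, x)=118.4477° ≈ 118.4°
Leg 5: φ1=-1.0026986, φ2=-1.2927322, Δφ=-0.2900336, Δλ=-2.5595114 rad; a=sin²(Δφ/2)+cosφ1·cosφ2·sin²(Δλ/2)=0.1564086153; c=2·atan2(√a, √(1-a))=0.813192317; dist=6371·c=5180.848 ≈ 5180.8 km; running total=46357.2 km
Leg 5 bearing: y=sinΔλ·cosφ2=-0.15090717, x=cosφ1·sinφ2-sinφ1·cosφ2·cosΔλ=-0.71063835; θ=atan2(y, x)=-168.0111° <0 so +360° → 191.9889° ≈ 192.0°
Leg 6: φ1=-1.2927322, φ2=1.2211877, Δφ=2.5139199, Δλ=2.1341991 rad; a=sin²(Δφ/2)+cosφ1·cosφ2·sin²(Δλ/2)=0.9768167121; c=2·atan2(√a, √(1-a))=2.835882388; dist=6371·c=18067.407 ≈ 18067.4 km; running total=64424.6 km
Leg 6 bearing: y=sinΔλ·cosφ2=0.28958962, x=cosφ1·sinφ2-sinφ1·cosφ2·cosΔλ=0.08198257; θ=atan2(y, x)=74.1932° ≈ 74.2°

Leg 1: dist=15681.1 km, bearing=81.2°
Leg 2: dist=3245.7 km, bearing=326.2°
Leg 3: dist=5734.1 km, bearing=321.0°
Leg 4: dist=16515.5 km, bearing=118.4°
Leg 5: dist=5180.8 km, bearing=192.0°
Leg 6: dist=18067.4 km, bearing=74.2°
Total: 64424.6 km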